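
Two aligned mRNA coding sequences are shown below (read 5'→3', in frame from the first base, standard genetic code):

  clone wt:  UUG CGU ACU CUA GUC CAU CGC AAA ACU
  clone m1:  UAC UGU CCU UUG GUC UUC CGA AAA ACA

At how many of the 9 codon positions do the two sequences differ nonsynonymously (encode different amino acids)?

4

Codon 1: UUG Leu / UAC Tyr — nonsynonymous.
Codon 2: CGU Arg / UGU Cys — nonsynonymous.
Codon 3: ACU Thr / CCU Pro — nonsynonymous.
Codon 4: CUA Leu / UUG Leu — synonymous.
Codon 5: GUC Val / GUC Val — identical.
Codon 6: CAU His / UUC Phe — nonsynonymous.
Codon 7: CGC Arg / CGA Arg — synonymous.
Codon 8: AAA Lys / AAA Lys — identical.
Codon 9: ACU Thr / ACA Thr — synonymous.
Nonsynonymous differences: 4.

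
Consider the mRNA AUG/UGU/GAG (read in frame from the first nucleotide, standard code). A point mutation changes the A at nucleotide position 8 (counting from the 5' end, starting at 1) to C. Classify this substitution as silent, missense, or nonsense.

Position 8 falls in codon 3: GAG → Glu.
After the substitution the codon is GCG → Ala.
Glu ≠ Ala, so this is a missense mutation.

missense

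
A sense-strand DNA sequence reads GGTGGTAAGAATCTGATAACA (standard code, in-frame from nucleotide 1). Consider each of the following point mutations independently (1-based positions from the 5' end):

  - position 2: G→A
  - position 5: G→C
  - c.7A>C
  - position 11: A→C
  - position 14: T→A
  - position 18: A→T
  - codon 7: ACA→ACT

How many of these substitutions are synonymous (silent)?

Codon 1: GGT (Gly) → GAT (Asp) — missense.
Codon 2: GGT (Gly) → GCT (Ala) — missense.
Codon 3: AAG (Lys) → CAG (Gln) — missense.
Codon 4: AAT (Asn) → ACT (Thr) — missense.
Codon 5: CTG (Leu) → CAG (Gln) — missense.
Codon 6: ATA (Ile) → ATT (Ile) — synonymous.
Codon 7: ACA (Thr) → ACT (Thr) — synonymous.
Synonymous: 2 of 7.

2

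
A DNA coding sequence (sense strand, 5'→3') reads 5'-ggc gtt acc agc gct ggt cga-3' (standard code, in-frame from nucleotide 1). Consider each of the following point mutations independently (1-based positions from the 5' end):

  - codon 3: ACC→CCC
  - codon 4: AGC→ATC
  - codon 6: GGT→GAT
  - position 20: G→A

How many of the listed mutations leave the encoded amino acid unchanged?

0

Codon 3: ACC (Thr) → CCC (Pro) — missense.
Codon 4: AGC (Ser) → ATC (Ile) — missense.
Codon 6: GGT (Gly) → GAT (Asp) — missense.
Codon 7: CGA (Arg) → CAA (Gln) — missense.
Synonymous: 0 of 4.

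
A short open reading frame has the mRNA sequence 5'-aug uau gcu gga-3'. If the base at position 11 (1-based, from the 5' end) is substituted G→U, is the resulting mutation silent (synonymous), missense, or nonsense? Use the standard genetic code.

missense

Position 11 falls in codon 4: GGA → Gly.
After the substitution the codon is GUA → Val.
Gly ≠ Val, so this is a missense mutation.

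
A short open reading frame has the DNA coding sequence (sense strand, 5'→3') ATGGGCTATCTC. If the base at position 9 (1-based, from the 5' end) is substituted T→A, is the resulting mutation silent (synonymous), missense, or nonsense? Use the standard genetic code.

Position 9 falls in codon 3: TAT → Tyr.
After the substitution the codon is TAA → Stop.
The new codon is a stop codon, so this is a nonsense mutation.

nonsense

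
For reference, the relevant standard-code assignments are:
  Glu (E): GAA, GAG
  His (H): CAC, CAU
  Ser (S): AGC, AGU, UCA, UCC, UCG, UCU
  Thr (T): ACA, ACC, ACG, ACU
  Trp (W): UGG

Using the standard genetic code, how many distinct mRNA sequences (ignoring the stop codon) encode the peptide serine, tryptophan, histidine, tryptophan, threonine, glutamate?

96

Ser: 6 codons.
Trp: 1 codon.
His: 2 codons.
Trp: 1 codon.
Thr: 4 codons.
Glu: 2 codons.
6 × 1 × 2 × 1 × 4 × 2 = 96.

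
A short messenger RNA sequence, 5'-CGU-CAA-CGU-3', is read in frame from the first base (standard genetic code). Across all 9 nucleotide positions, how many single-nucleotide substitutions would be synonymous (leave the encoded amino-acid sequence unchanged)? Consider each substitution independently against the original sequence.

Codon 1 (CGU, Arg): 3 synonymous substitutions.
Codon 2 (CAA, Gln): 1 synonymous substitution.
Codon 3 (CGU, Arg): 3 synonymous substitutions.
Total: 3 + 1 + 3 = 7.

7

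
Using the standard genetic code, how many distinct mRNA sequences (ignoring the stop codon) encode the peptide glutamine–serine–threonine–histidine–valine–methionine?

384

Gln: 2 codons.
Ser: 6 codons.
Thr: 4 codons.
His: 2 codons.
Val: 4 codons.
Met: 1 codon.
2 × 6 × 4 × 2 × 4 × 1 = 384.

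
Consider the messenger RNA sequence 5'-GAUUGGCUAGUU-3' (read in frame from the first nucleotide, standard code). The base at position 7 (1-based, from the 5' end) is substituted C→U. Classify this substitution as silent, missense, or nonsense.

silent

Position 7 falls in codon 3: CUA → Leu.
After the substitution the codon is UUA → Leu.
Both encode Leu, so the change is synonymous.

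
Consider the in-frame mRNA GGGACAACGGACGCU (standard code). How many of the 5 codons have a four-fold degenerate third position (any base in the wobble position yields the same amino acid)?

Codon 1 GGG (Gly): third position 4-fold.
Codon 2 ACA (Thr): third position 4-fold.
Codon 3 ACG (Thr): third position 4-fold.
Codon 4 GAC (Asp): third position 2-fold.
Codon 5 GCU (Ala): third position 4-fold.
Four-fold degenerate third positions: 4.

4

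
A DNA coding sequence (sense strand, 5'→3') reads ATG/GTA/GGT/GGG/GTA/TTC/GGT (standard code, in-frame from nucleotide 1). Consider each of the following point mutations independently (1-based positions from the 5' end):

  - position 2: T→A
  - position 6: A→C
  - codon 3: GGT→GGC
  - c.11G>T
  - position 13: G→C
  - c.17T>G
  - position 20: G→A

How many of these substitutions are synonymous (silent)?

Codon 1: ATG (Met) → AAG (Lys) — missense.
Codon 2: GTA (Val) → GTC (Val) — synonymous.
Codon 3: GGT (Gly) → GGC (Gly) — synonymous.
Codon 4: GGG (Gly) → GTG (Val) — missense.
Codon 5: GTA (Val) → CTA (Leu) — missense.
Codon 6: TTC (Phe) → TGC (Cys) — missense.
Codon 7: GGT (Gly) → GAT (Asp) — missense.
Synonymous: 2 of 7.

2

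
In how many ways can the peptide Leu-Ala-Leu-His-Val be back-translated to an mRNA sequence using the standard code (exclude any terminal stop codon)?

1152

Leu: 6 codons.
Ala: 4 codons.
Leu: 6 codons.
His: 2 codons.
Val: 4 codons.
6 × 4 × 6 × 2 × 4 = 1152.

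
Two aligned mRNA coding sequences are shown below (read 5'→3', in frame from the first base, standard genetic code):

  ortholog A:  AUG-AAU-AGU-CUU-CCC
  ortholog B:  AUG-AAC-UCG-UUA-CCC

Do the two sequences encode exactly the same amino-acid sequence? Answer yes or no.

yes

Codon 1: AUG Met / AUG Met — identical.
Codon 2: AAU Asn / AAC Asn — synonymous.
Codon 3: AGU Ser / UCG Ser — synonymous.
Codon 4: CUU Leu / UUA Leu — synonymous.
Codon 5: CCC Pro / CCC Pro — identical.
Nonsynonymous differences: 0 → same protein.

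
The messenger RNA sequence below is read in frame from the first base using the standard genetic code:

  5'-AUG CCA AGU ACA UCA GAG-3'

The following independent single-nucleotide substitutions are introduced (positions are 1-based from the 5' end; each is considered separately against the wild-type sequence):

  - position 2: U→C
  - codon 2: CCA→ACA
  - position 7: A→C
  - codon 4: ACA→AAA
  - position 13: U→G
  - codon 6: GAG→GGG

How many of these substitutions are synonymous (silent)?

Codon 1: AUG (Met) → ACG (Thr) — missense.
Codon 2: CCA (Pro) → ACA (Thr) — missense.
Codon 3: AGU (Ser) → CGU (Arg) — missense.
Codon 4: ACA (Thr) → AAA (Lys) — missense.
Codon 5: UCA (Ser) → GCA (Ala) — missense.
Codon 6: GAG (Glu) → GGG (Gly) — missense.
Synonymous: 0 of 6.

0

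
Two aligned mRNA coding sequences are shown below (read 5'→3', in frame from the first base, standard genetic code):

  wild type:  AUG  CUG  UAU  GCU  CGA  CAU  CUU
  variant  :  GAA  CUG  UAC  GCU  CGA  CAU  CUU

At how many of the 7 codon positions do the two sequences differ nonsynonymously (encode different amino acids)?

1

Codon 1: AUG Met / GAA Glu — nonsynonymous.
Codon 2: CUG Leu / CUG Leu — identical.
Codon 3: UAU Tyr / UAC Tyr — synonymous.
Codon 4: GCU Ala / GCU Ala — identical.
Codon 5: CGA Arg / CGA Arg — identical.
Codon 6: CAU His / CAU His — identical.
Codon 7: CUU Leu / CUU Leu — identical.
Nonsynonymous differences: 1.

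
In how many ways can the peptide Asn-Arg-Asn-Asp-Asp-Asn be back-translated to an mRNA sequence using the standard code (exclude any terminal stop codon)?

192

Asn: 2 codons.
Arg: 6 codons.
Asn: 2 codons.
Asp: 2 codons.
Asp: 2 codons.
Asn: 2 codons.
2 × 6 × 2 × 2 × 2 × 2 = 192.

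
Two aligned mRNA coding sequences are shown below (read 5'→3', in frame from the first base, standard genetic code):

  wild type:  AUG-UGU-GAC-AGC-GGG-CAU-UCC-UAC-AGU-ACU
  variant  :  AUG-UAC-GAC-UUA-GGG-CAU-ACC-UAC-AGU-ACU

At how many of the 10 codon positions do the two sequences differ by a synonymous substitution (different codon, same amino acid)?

Codon 1: AUG Met / AUG Met — identical.
Codon 2: UGU Cys / UAC Tyr — nonsynonymous.
Codon 3: GAC Asp / GAC Asp — identical.
Codon 4: AGC Ser / UUA Leu — nonsynonymous.
Codon 5: GGG Gly / GGG Gly — identical.
Codon 6: CAU His / CAU His — identical.
Codon 7: UCC Ser / ACC Thr — nonsynonymous.
Codon 8: UAC Tyr / UAC Tyr — identical.
Codon 9: AGU Ser / AGU Ser — identical.
Codon 10: ACU Thr / ACU Thr — identical.
Synonymous differences: 0.

0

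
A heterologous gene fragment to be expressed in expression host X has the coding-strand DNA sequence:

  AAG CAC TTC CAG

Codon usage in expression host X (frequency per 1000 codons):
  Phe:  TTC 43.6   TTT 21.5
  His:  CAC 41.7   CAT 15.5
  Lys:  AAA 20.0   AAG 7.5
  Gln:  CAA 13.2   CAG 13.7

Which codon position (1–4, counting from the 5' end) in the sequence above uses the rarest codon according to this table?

Codon 1 AAG (Lys): 7.5 per 1000.
Codon 2 CAC (His): 41.7 per 1000.
Codon 3 TTC (Phe): 43.6 per 1000.
Codon 4 CAG (Gln): 13.7 per 1000.
Lowest frequency is 7.5 at codon 1.

1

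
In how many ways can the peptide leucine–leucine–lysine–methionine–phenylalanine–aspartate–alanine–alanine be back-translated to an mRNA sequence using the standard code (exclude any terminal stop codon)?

Leu: 6 codons.
Leu: 6 codons.
Lys: 2 codons.
Met: 1 codon.
Phe: 2 codons.
Asp: 2 codons.
Ala: 4 codons.
Ala: 4 codons.
6 × 6 × 2 × 1 × 2 × 2 × 4 × 4 = 4608.

4608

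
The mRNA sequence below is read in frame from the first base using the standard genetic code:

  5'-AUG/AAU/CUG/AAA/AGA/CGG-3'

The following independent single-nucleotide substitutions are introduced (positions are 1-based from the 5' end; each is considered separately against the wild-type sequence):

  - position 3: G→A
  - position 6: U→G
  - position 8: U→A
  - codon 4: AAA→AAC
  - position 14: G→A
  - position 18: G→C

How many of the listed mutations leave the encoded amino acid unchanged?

Codon 1: AUG (Met) → AUA (Ile) — missense.
Codon 2: AAU (Asn) → AAG (Lys) — missense.
Codon 3: CUG (Leu) → CAG (Gln) — missense.
Codon 4: AAA (Lys) → AAC (Asn) — missense.
Codon 5: AGA (Arg) → AAA (Lys) — missense.
Codon 6: CGG (Arg) → CGC (Arg) — synonymous.
Synonymous: 1 of 6.

1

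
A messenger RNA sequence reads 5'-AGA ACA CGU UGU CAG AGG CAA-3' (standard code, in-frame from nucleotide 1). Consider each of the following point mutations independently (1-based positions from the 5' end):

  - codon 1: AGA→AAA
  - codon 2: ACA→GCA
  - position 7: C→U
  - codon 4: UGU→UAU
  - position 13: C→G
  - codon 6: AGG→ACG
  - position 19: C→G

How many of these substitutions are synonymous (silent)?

Codon 1: AGA (Arg) → AAA (Lys) — missense.
Codon 2: ACA (Thr) → GCA (Ala) — missense.
Codon 3: CGU (Arg) → UGU (Cys) — missense.
Codon 4: UGU (Cys) → UAU (Tyr) — missense.
Codon 5: CAG (Gln) → GAG (Glu) — missense.
Codon 6: AGG (Arg) → ACG (Thr) — missense.
Codon 7: CAA (Gln) → GAA (Glu) — missense.
Synonymous: 0 of 7.

0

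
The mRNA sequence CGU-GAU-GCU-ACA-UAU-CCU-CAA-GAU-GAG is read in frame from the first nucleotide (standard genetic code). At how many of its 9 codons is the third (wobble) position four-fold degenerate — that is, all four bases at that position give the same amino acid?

4

Codon 1 CGU (Arg): third position 4-fold.
Codon 2 GAU (Asp): third position 2-fold.
Codon 3 GCU (Ala): third position 4-fold.
Codon 4 ACA (Thr): third position 4-fold.
Codon 5 UAU (Tyr): third position 2-fold.
Codon 6 CCU (Pro): third position 4-fold.
Codon 7 CAA (Gln): third position 2-fold.
Codon 8 GAU (Asp): third position 2-fold.
Codon 9 GAG (Glu): third position 2-fold.
Four-fold degenerate third positions: 4.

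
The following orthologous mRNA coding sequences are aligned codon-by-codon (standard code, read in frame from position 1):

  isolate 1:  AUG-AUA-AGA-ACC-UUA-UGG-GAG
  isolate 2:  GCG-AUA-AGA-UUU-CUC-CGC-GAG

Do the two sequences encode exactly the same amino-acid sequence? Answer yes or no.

Codon 1: AUG Met / GCG Ala — nonsynonymous.
Codon 2: AUA Ile / AUA Ile — identical.
Codon 3: AGA Arg / AGA Arg — identical.
Codon 4: ACC Thr / UUU Phe — nonsynonymous.
Codon 5: UUA Leu / CUC Leu — synonymous.
Codon 6: UGG Trp / CGC Arg — nonsynonymous.
Codon 7: GAG Glu / GAG Glu — identical.
Nonsynonymous differences: 3 → different protein.

no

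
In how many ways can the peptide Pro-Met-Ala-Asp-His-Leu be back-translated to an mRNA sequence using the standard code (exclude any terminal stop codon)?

384

Pro: 4 codons.
Met: 1 codon.
Ala: 4 codons.
Asp: 2 codons.
His: 2 codons.
Leu: 6 codons.
4 × 1 × 4 × 2 × 2 × 6 = 384.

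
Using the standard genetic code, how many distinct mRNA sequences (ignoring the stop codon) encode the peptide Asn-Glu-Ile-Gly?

Asn: 2 codons.
Glu: 2 codons.
Ile: 3 codons.
Gly: 4 codons.
2 × 2 × 3 × 4 = 48.

48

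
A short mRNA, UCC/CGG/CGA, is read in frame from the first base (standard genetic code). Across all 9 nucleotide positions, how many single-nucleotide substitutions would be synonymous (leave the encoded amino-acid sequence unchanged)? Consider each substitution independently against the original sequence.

11

Codon 1 (UCC, Ser): 3 synonymous substitutions.
Codon 2 (CGG, Arg): 4 synonymous substitutions.
Codon 3 (CGA, Arg): 4 synonymous substitutions.
Total: 3 + 4 + 4 = 11.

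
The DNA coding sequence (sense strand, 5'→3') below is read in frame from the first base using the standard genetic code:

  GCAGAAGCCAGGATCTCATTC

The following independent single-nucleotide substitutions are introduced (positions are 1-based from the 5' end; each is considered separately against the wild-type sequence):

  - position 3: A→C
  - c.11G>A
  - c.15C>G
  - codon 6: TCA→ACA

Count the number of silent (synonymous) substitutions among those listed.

1

Codon 1: GCA (Ala) → GCC (Ala) — synonymous.
Codon 4: AGG (Arg) → AAG (Lys) — missense.
Codon 5: ATC (Ile) → ATG (Met) — missense.
Codon 6: TCA (Ser) → ACA (Thr) — missense.
Synonymous: 1 of 4.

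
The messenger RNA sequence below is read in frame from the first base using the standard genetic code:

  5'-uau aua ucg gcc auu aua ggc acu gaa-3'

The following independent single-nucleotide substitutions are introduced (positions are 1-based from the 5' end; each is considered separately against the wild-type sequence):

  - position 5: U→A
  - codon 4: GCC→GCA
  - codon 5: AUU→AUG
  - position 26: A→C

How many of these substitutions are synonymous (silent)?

1

Codon 2: AUA (Ile) → AAA (Lys) — missense.
Codon 4: GCC (Ala) → GCA (Ala) — synonymous.
Codon 5: AUU (Ile) → AUG (Met) — missense.
Codon 9: GAA (Glu) → GCA (Ala) — missense.
Synonymous: 1 of 4.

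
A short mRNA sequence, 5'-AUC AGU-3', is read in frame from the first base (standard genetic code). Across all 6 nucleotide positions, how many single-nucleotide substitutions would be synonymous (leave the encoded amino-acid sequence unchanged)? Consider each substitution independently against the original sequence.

Codon 1 (AUC, Ile): 2 synonymous substitutions.
Codon 2 (AGU, Ser): 1 synonymous substitution.
Total: 2 + 1 = 3.

3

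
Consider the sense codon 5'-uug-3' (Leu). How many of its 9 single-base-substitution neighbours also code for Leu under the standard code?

Position 1: CUG → 1 synonymous.
Position 2: none → 0 synonymous.
Position 3: UUA → 1 synonymous.
Total: 1 + 0 + 1 = 2.

2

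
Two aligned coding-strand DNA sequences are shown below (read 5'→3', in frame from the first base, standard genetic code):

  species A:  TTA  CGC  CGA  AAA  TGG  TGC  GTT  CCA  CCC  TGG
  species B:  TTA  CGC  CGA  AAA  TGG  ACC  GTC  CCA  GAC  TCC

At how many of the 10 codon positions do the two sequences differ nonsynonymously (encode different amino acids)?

Codon 1: TTA Leu / TTA Leu — identical.
Codon 2: CGC Arg / CGC Arg — identical.
Codon 3: CGA Arg / CGA Arg — identical.
Codon 4: AAA Lys / AAA Lys — identical.
Codon 5: TGG Trp / TGG Trp — identical.
Codon 6: TGC Cys / ACC Thr — nonsynonymous.
Codon 7: GTT Val / GTC Val — synonymous.
Codon 8: CCA Pro / CCA Pro — identical.
Codon 9: CCC Pro / GAC Asp — nonsynonymous.
Codon 10: TGG Trp / TCC Ser — nonsynonymous.
Nonsynonymous differences: 3.

3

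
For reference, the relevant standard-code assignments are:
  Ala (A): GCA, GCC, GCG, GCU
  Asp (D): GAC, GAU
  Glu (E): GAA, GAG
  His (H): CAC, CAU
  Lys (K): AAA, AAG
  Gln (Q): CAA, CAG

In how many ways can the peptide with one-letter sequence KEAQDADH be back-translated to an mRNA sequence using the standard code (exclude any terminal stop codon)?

1024

Lys: 2 codons.
Glu: 2 codons.
Ala: 4 codons.
Gln: 2 codons.
Asp: 2 codons.
Ala: 4 codons.
Asp: 2 codons.
His: 2 codons.
2 × 2 × 4 × 2 × 2 × 4 × 2 × 2 = 1024.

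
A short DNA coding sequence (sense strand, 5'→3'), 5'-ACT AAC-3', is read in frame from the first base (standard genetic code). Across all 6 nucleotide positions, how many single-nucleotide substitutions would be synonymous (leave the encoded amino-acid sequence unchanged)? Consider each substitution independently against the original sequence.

4

Codon 1 (ACT, Thr): 3 synonymous substitutions.
Codon 2 (AAC, Asn): 1 synonymous substitution.
Total: 3 + 1 = 4.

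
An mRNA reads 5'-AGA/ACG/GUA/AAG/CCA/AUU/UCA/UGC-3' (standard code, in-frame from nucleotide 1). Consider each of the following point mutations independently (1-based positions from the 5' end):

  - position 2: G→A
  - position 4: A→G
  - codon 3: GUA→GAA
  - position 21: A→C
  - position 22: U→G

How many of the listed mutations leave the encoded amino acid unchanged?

Codon 1: AGA (Arg) → AAA (Lys) — missense.
Codon 2: ACG (Thr) → GCG (Ala) — missense.
Codon 3: GUA (Val) → GAA (Glu) — missense.
Codon 7: UCA (Ser) → UCC (Ser) — synonymous.
Codon 8: UGC (Cys) → GGC (Gly) — missense.
Synonymous: 1 of 5.

1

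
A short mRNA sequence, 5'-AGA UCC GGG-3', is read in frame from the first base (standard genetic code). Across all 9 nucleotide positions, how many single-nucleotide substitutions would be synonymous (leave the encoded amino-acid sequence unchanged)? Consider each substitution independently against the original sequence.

Codon 1 (AGA, Arg): 2 synonymous substitutions.
Codon 2 (UCC, Ser): 3 synonymous substitutions.
Codon 3 (GGG, Gly): 3 synonymous substitutions.
Total: 2 + 3 + 3 = 8.

8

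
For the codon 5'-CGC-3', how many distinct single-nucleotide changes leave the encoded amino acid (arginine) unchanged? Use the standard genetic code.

3

Position 1: none → 0 synonymous.
Position 2: none → 0 synonymous.
Position 3: CGT, CGA, CGG → 3 synonymous.
Total: 0 + 0 + 3 = 3.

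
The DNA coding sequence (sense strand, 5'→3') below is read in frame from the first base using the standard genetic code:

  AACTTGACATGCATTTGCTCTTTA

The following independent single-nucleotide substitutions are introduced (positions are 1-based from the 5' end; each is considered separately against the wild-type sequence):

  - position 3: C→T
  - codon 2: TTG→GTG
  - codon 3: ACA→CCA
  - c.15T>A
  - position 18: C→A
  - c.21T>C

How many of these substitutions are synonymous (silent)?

Codon 1: AAC (Asn) → AAT (Asn) — synonymous.
Codon 2: TTG (Leu) → GTG (Val) — missense.
Codon 3: ACA (Thr) → CCA (Pro) — missense.
Codon 5: ATT (Ile) → ATA (Ile) — synonymous.
Codon 6: TGC (Cys) → TGA (Stop) — nonsense.
Codon 7: TCT (Ser) → TCC (Ser) — synonymous.
Synonymous: 3 of 6.

3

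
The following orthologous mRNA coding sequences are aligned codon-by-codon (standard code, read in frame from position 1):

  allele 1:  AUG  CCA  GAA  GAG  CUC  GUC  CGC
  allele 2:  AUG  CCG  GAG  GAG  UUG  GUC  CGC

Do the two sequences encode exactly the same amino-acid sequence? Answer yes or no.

Codon 1: AUG Met / AUG Met — identical.
Codon 2: CCA Pro / CCG Pro — synonymous.
Codon 3: GAA Glu / GAG Glu — synonymous.
Codon 4: GAG Glu / GAG Glu — identical.
Codon 5: CUC Leu / UUG Leu — synonymous.
Codon 6: GUC Val / GUC Val — identical.
Codon 7: CGC Arg / CGC Arg — identical.
Nonsynonymous differences: 0 → same protein.

yes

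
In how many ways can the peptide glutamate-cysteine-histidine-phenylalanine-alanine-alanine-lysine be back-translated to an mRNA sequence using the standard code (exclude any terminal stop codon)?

512

Glu: 2 codons.
Cys: 2 codons.
His: 2 codons.
Phe: 2 codons.
Ala: 4 codons.
Ala: 4 codons.
Lys: 2 codons.
2 × 2 × 2 × 2 × 4 × 4 × 2 = 512.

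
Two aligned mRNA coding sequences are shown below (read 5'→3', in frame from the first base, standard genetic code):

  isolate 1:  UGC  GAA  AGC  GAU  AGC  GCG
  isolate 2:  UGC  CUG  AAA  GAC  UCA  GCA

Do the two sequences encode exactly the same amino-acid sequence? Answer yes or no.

no

Codon 1: UGC Cys / UGC Cys — identical.
Codon 2: GAA Glu / CUG Leu — nonsynonymous.
Codon 3: AGC Ser / AAA Lys — nonsynonymous.
Codon 4: GAU Asp / GAC Asp — synonymous.
Codon 5: AGC Ser / UCA Ser — synonymous.
Codon 6: GCG Ala / GCA Ala — synonymous.
Nonsynonymous differences: 2 → different protein.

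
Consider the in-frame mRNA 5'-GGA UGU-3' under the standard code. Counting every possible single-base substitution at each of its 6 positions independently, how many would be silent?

4

Codon 1 (GGA, Gly): 3 synonymous substitutions.
Codon 2 (UGU, Cys): 1 synonymous substitution.
Total: 3 + 1 = 4.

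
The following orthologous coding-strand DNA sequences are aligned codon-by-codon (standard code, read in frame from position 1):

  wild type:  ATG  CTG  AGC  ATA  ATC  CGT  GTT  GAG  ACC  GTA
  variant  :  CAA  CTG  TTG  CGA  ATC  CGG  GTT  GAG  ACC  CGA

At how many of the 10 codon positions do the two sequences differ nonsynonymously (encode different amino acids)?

Codon 1: ATG Met / CAA Gln — nonsynonymous.
Codon 2: CTG Leu / CTG Leu — identical.
Codon 3: AGC Ser / TTG Leu — nonsynonymous.
Codon 4: ATA Ile / CGA Arg — nonsynonymous.
Codon 5: ATC Ile / ATC Ile — identical.
Codon 6: CGT Arg / CGG Arg — synonymous.
Codon 7: GTT Val / GTT Val — identical.
Codon 8: GAG Glu / GAG Glu — identical.
Codon 9: ACC Thr / ACC Thr — identical.
Codon 10: GTA Val / CGA Arg — nonsynonymous.
Nonsynonymous differences: 4.

4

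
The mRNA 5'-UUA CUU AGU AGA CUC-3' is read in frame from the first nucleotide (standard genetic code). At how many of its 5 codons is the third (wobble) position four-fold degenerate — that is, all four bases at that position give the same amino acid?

2

Codon 1 UUA (Leu): third position 2-fold.
Codon 2 CUU (Leu): third position 4-fold.
Codon 3 AGU (Ser): third position 2-fold.
Codon 4 AGA (Arg): third position 2-fold.
Codon 5 CUC (Leu): third position 4-fold.
Four-fold degenerate third positions: 2.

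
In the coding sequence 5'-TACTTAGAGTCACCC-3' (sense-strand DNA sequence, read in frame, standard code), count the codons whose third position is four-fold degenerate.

2

Codon 1 TAC (Tyr): third position 2-fold.
Codon 2 TTA (Leu): third position 2-fold.
Codon 3 GAG (Glu): third position 2-fold.
Codon 4 TCA (Ser): third position 4-fold.
Codon 5 CCC (Pro): third position 4-fold.
Four-fold degenerate third positions: 2.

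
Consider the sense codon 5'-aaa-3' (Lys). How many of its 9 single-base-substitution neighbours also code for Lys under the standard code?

Position 1: none → 0 synonymous.
Position 2: none → 0 synonymous.
Position 3: AAG → 1 synonymous.
Total: 0 + 0 + 1 = 1.

1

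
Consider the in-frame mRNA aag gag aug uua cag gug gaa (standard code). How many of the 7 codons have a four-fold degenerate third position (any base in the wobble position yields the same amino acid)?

Codon 1 AAG (Lys): third position 2-fold.
Codon 2 GAG (Glu): third position 2-fold.
Codon 3 AUG (Met): third position 1-fold.
Codon 4 UUA (Leu): third position 2-fold.
Codon 5 CAG (Gln): third position 2-fold.
Codon 6 GUG (Val): third position 4-fold.
Codon 7 GAA (Glu): third position 2-fold.
Four-fold degenerate third positions: 1.

1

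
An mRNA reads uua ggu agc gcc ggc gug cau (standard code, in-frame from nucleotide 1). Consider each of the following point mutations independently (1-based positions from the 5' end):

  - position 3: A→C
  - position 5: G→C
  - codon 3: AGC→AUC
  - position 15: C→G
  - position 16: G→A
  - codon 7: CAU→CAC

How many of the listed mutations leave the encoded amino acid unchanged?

2

Codon 1: UUA (Leu) → UUC (Phe) — missense.
Codon 2: GGU (Gly) → GCU (Ala) — missense.
Codon 3: AGC (Ser) → AUC (Ile) — missense.
Codon 5: GGC (Gly) → GGG (Gly) — synonymous.
Codon 6: GUG (Val) → AUG (Met) — missense.
Codon 7: CAU (His) → CAC (His) — synonymous.
Synonymous: 2 of 6.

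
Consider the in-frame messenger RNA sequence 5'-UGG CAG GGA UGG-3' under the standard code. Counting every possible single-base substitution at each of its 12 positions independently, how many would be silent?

Codon 1 (UGG, Trp): 0 synonymous substitutions.
Codon 2 (CAG, Gln): 1 synonymous substitution.
Codon 3 (GGA, Gly): 3 synonymous substitutions.
Codon 4 (UGG, Trp): 0 synonymous substitutions.
Total: 0 + 1 + 3 + 0 = 4.

4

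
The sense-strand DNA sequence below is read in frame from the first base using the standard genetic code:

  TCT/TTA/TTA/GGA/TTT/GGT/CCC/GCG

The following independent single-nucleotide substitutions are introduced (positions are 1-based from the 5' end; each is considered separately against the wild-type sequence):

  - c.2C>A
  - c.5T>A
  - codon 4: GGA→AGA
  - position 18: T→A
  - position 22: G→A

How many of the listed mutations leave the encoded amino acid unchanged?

1

Codon 1: TCT (Ser) → TAT (Tyr) — missense.
Codon 2: TTA (Leu) → TAA (Stop) — nonsense.
Codon 4: GGA (Gly) → AGA (Arg) — missense.
Codon 6: GGT (Gly) → GGA (Gly) — synonymous.
Codon 8: GCG (Ala) → ACG (Thr) — missense.
Synonymous: 1 of 5.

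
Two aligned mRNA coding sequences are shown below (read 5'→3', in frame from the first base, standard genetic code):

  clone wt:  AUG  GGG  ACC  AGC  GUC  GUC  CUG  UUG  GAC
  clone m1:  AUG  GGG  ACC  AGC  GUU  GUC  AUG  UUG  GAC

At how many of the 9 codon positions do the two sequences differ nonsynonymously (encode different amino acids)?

Codon 1: AUG Met / AUG Met — identical.
Codon 2: GGG Gly / GGG Gly — identical.
Codon 3: ACC Thr / ACC Thr — identical.
Codon 4: AGC Ser / AGC Ser — identical.
Codon 5: GUC Val / GUU Val — synonymous.
Codon 6: GUC Val / GUC Val — identical.
Codon 7: CUG Leu / AUG Met — nonsynonymous.
Codon 8: UUG Leu / UUG Leu — identical.
Codon 9: GAC Asp / GAC Asp — identical.
Nonsynonymous differences: 1.

1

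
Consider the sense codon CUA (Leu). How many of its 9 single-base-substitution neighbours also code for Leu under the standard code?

4

Position 1: UUA → 1 synonymous.
Position 2: none → 0 synonymous.
Position 3: CUU, CUC, CUG → 3 synonymous.
Total: 1 + 0 + 3 = 4.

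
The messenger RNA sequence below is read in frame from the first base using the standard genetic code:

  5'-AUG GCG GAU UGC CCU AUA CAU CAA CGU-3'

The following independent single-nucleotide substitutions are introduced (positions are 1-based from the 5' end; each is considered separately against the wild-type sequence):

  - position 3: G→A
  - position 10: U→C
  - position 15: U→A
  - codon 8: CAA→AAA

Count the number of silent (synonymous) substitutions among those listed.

1

Codon 1: AUG (Met) → AUA (Ile) — missense.
Codon 4: UGC (Cys) → CGC (Arg) — missense.
Codon 5: CCU (Pro) → CCA (Pro) — synonymous.
Codon 8: CAA (Gln) → AAA (Lys) — missense.
Synonymous: 1 of 4.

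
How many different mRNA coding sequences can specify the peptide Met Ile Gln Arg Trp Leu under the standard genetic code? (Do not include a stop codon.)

Met: 1 codon.
Ile: 3 codons.
Gln: 2 codons.
Arg: 6 codons.
Trp: 1 codon.
Leu: 6 codons.
1 × 3 × 2 × 6 × 1 × 6 = 216.

216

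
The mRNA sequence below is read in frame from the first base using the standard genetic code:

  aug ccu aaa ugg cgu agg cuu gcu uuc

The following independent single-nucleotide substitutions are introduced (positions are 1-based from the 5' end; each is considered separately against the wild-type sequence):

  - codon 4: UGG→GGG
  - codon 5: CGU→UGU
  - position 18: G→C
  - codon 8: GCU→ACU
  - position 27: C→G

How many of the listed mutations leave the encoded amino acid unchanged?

0

Codon 4: UGG (Trp) → GGG (Gly) — missense.
Codon 5: CGU (Arg) → UGU (Cys) — missense.
Codon 6: AGG (Arg) → AGC (Ser) — missense.
Codon 8: GCU (Ala) → ACU (Thr) — missense.
Codon 9: UUC (Phe) → UUG (Leu) — missense.
Synonymous: 0 of 5.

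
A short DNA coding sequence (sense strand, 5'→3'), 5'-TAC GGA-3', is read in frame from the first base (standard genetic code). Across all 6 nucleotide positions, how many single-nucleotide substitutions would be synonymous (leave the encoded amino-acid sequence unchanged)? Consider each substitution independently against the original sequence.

Codon 1 (TAC, Tyr): 1 synonymous substitution.
Codon 2 (GGA, Gly): 3 synonymous substitutions.
Total: 1 + 3 = 4.

4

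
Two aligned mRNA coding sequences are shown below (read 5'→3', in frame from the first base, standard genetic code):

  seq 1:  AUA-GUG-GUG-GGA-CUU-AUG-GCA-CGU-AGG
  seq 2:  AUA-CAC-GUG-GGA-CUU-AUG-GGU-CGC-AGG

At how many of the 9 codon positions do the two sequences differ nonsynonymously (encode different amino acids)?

Codon 1: AUA Ile / AUA Ile — identical.
Codon 2: GUG Val / CAC His — nonsynonymous.
Codon 3: GUG Val / GUG Val — identical.
Codon 4: GGA Gly / GGA Gly — identical.
Codon 5: CUU Leu / CUU Leu — identical.
Codon 6: AUG Met / AUG Met — identical.
Codon 7: GCA Ala / GGU Gly — nonsynonymous.
Codon 8: CGU Arg / CGC Arg — synonymous.
Codon 9: AGG Arg / AGG Arg — identical.
Nonsynonymous differences: 2.

2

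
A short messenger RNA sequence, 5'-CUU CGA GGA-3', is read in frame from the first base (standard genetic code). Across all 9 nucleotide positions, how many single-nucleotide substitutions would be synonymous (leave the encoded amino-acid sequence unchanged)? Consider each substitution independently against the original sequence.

10

Codon 1 (CUU, Leu): 3 synonymous substitutions.
Codon 2 (CGA, Arg): 4 synonymous substitutions.
Codon 3 (GGA, Gly): 3 synonymous substitutions.
Total: 3 + 4 + 3 = 10.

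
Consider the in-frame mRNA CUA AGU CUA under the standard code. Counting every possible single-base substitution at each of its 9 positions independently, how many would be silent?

9

Codon 1 (CUA, Leu): 4 synonymous substitutions.
Codon 2 (AGU, Ser): 1 synonymous substitution.
Codon 3 (CUA, Leu): 4 synonymous substitutions.
Total: 4 + 1 + 4 = 9.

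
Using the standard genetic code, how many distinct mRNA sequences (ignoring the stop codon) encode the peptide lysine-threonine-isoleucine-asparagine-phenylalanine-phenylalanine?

Lys: 2 codons.
Thr: 4 codons.
Ile: 3 codons.
Asn: 2 codons.
Phe: 2 codons.
Phe: 2 codons.
2 × 4 × 3 × 2 × 2 × 2 = 192.

192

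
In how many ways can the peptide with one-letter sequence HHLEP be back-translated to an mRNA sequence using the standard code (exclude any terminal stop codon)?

192

His: 2 codons.
His: 2 codons.
Leu: 6 codons.
Glu: 2 codons.
Pro: 4 codons.
2 × 2 × 6 × 2 × 4 = 192.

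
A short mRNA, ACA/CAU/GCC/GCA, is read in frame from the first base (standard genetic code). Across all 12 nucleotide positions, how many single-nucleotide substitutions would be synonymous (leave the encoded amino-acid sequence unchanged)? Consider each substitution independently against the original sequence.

Codon 1 (ACA, Thr): 3 synonymous substitutions.
Codon 2 (CAU, His): 1 synonymous substitution.
Codon 3 (GCC, Ala): 3 synonymous substitutions.
Codon 4 (GCA, Ala): 3 synonymous substitutions.
Total: 3 + 1 + 3 + 3 = 10.

10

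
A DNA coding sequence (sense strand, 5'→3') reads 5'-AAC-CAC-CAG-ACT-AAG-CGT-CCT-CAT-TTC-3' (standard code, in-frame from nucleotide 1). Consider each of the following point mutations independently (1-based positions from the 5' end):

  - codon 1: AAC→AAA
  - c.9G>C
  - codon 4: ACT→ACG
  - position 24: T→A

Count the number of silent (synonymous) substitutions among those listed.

1

Codon 1: AAC (Asn) → AAA (Lys) — missense.
Codon 3: CAG (Gln) → CAC (His) — missense.
Codon 4: ACT (Thr) → ACG (Thr) — synonymous.
Codon 8: CAT (His) → CAA (Gln) — missense.
Synonymous: 1 of 4.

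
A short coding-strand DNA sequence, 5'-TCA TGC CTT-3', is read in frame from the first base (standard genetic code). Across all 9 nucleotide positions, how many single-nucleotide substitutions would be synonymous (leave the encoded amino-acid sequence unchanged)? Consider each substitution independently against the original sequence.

7

Codon 1 (TCA, Ser): 3 synonymous substitutions.
Codon 2 (TGC, Cys): 1 synonymous substitution.
Codon 3 (CTT, Leu): 3 synonymous substitutions.
Total: 3 + 1 + 3 = 7.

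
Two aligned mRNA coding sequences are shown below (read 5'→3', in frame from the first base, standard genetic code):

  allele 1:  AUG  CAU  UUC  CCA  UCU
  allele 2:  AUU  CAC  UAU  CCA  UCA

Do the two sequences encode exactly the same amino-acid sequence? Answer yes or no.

Codon 1: AUG Met / AUU Ile — nonsynonymous.
Codon 2: CAU His / CAC His — synonymous.
Codon 3: UUC Phe / UAU Tyr — nonsynonymous.
Codon 4: CCA Pro / CCA Pro — identical.
Codon 5: UCU Ser / UCA Ser — synonymous.
Nonsynonymous differences: 2 → different protein.

no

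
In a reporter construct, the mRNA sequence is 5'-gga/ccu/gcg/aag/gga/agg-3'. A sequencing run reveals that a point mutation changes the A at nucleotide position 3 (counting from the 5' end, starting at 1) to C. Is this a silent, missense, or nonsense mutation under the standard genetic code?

Position 3 falls in codon 1: GGA → Gly.
After the substitution the codon is GGC → Gly.
Both encode Gly, so the change is synonymous.

silent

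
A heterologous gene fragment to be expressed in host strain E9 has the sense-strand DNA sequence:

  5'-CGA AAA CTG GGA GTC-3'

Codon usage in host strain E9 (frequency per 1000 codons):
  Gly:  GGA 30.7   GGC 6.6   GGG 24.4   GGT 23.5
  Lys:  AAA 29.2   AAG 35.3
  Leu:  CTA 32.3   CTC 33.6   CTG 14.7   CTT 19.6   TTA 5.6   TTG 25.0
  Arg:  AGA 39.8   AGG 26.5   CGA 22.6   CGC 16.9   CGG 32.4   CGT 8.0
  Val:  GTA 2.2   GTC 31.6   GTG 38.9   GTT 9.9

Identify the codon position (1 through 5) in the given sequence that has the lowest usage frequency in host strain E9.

3

Codon 1 CGA (Arg): 22.6 per 1000.
Codon 2 AAA (Lys): 29.2 per 1000.
Codon 3 CTG (Leu): 14.7 per 1000.
Codon 4 GGA (Gly): 30.7 per 1000.
Codon 5 GTC (Val): 31.6 per 1000.
Lowest frequency is 14.7 at codon 3.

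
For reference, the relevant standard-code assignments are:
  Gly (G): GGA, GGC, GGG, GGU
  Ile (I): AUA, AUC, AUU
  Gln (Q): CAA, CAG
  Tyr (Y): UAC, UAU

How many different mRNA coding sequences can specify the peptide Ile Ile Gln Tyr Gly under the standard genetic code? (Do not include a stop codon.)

Ile: 3 codons.
Ile: 3 codons.
Gln: 2 codons.
Tyr: 2 codons.
Gly: 4 codons.
3 × 3 × 2 × 2 × 4 = 144.

144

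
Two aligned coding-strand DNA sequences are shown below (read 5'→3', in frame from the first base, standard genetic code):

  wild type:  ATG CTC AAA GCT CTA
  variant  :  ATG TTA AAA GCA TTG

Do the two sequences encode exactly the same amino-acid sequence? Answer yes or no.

yes

Codon 1: ATG Met / ATG Met — identical.
Codon 2: CTC Leu / TTA Leu — synonymous.
Codon 3: AAA Lys / AAA Lys — identical.
Codon 4: GCT Ala / GCA Ala — synonymous.
Codon 5: CTA Leu / TTG Leu — synonymous.
Nonsynonymous differences: 0 → same protein.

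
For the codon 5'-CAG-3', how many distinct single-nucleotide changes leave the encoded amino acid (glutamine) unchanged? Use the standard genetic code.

Position 1: none → 0 synonymous.
Position 2: none → 0 synonymous.
Position 3: CAA → 1 synonymous.
Total: 0 + 0 + 1 = 1.

1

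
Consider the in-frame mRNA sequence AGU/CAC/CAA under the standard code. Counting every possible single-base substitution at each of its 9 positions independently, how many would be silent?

3

Codon 1 (AGU, Ser): 1 synonymous substitution.
Codon 2 (CAC, His): 1 synonymous substitution.
Codon 3 (CAA, Gln): 1 synonymous substitution.
Total: 1 + 1 + 1 = 3.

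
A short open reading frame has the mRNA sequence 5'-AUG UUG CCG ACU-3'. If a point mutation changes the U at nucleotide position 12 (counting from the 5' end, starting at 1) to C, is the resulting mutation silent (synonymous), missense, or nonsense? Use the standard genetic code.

silent

Position 12 falls in codon 4: ACU → Thr.
After the substitution the codon is ACC → Thr.
Both encode Thr, so the change is synonymous.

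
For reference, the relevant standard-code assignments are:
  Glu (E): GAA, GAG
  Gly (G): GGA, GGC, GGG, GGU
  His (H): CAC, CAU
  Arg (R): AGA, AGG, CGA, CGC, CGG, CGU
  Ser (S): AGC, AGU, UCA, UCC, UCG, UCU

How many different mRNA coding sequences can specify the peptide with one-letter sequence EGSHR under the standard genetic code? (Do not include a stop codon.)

Glu: 2 codons.
Gly: 4 codons.
Ser: 6 codons.
His: 2 codons.
Arg: 6 codons.
2 × 4 × 6 × 2 × 6 = 576.

576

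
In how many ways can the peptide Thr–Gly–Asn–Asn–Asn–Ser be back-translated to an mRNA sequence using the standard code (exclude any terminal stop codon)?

Thr: 4 codons.
Gly: 4 codons.
Asn: 2 codons.
Asn: 2 codons.
Asn: 2 codons.
Ser: 6 codons.
4 × 4 × 2 × 2 × 2 × 6 = 768.

768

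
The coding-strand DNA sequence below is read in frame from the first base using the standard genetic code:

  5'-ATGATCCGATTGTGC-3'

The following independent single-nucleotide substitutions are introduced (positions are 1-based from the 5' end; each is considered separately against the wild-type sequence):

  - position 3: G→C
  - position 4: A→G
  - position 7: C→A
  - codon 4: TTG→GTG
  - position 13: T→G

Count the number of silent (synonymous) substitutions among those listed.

1

Codon 1: ATG (Met) → ATC (Ile) — missense.
Codon 2: ATC (Ile) → GTC (Val) — missense.
Codon 3: CGA (Arg) → AGA (Arg) — synonymous.
Codon 4: TTG (Leu) → GTG (Val) — missense.
Codon 5: TGC (Cys) → GGC (Gly) — missense.
Synonymous: 1 of 5.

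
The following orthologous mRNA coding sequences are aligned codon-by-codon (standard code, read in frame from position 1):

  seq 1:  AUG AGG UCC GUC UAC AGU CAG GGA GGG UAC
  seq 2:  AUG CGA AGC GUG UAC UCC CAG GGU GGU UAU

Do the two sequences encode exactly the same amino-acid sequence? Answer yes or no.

Codon 1: AUG Met / AUG Met — identical.
Codon 2: AGG Arg / CGA Arg — synonymous.
Codon 3: UCC Ser / AGC Ser — synonymous.
Codon 4: GUC Val / GUG Val — synonymous.
Codon 5: UAC Tyr / UAC Tyr — identical.
Codon 6: AGU Ser / UCC Ser — synonymous.
Codon 7: CAG Gln / CAG Gln — identical.
Codon 8: GGA Gly / GGU Gly — synonymous.
Codon 9: GGG Gly / GGU Gly — synonymous.
Codon 10: UAC Tyr / UAU Tyr — synonymous.
Nonsynonymous differences: 0 → same protein.

yes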